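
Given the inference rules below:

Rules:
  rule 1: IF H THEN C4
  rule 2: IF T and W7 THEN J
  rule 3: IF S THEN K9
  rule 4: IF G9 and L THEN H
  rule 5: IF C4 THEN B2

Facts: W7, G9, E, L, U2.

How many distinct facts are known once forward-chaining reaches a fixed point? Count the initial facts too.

Round 1: rule 4 [IF G9 and L THEN H]. Adds H.
Round 2: rule 1 [IF H THEN C4]. Adds C4.
Round 3: rule 5 [IF C4 THEN B2]. Adds B2.
Closure: {B2, C4, E, G9, H, L, U2, W7} — 8 facts.

8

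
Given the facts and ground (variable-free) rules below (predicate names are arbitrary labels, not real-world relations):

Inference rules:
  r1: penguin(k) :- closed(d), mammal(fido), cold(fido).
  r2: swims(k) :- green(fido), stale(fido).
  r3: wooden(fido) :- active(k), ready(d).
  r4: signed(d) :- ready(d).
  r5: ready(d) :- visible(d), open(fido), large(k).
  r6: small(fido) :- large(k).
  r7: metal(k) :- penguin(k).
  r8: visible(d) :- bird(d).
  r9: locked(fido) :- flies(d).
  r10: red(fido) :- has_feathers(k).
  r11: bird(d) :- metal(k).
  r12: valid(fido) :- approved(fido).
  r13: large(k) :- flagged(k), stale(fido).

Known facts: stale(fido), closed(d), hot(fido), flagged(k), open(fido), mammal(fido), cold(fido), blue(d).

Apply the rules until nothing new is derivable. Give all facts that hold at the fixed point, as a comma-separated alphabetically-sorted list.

bird(d), blue(d), closed(d), cold(fido), flagged(k), hot(fido), large(k), mammal(fido), metal(k), open(fido), penguin(k), ready(d), signed(d), small(fido), stale(fido), visible(d)

Round 1: r1 [penguin(k) :- closed(d), mammal(fido), cold(fido).]; r13 [large(k) :- flagged(k), stale(fido).]. New: penguin(k), large(k).
Round 2: r6 [small(fido) :- large(k).]; r7 [metal(k) :- penguin(k).]. New: small(fido), metal(k).
Round 3: r11 [bird(d) :- metal(k).]. New: bird(d).
Round 4: r8 [visible(d) :- bird(d).]. New: visible(d).
Round 5: r5 [ready(d) :- visible(d), open(fido), large(k).]. New: ready(d).
Round 6: r4 [signed(d) :- ready(d).]. New: signed(d).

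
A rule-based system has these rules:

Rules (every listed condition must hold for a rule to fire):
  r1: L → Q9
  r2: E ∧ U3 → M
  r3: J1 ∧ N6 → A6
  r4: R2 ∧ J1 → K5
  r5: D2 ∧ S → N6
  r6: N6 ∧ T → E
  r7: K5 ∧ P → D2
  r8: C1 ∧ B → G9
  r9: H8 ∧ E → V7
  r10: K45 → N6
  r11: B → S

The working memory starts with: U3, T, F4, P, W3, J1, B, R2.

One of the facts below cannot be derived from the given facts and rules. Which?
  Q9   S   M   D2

Round 1: r4 [R2 ∧ J1 → K5]; r11 [B → S]. Adds K5, S.
Round 2: r7 [K5 ∧ P → D2]. Adds D2.
Round 3: r5 [D2 ∧ S → N6]. Adds N6.
Round 4: r3 [J1 ∧ N6 → A6]; r6 [N6 ∧ T → E]. Adds A6, E.
Round 5: r2 [E ∧ U3 → M]. Adds M.
Derived: D2 (round 2), M (round 5), S (round 1). Q9 never appears in any round.

Q9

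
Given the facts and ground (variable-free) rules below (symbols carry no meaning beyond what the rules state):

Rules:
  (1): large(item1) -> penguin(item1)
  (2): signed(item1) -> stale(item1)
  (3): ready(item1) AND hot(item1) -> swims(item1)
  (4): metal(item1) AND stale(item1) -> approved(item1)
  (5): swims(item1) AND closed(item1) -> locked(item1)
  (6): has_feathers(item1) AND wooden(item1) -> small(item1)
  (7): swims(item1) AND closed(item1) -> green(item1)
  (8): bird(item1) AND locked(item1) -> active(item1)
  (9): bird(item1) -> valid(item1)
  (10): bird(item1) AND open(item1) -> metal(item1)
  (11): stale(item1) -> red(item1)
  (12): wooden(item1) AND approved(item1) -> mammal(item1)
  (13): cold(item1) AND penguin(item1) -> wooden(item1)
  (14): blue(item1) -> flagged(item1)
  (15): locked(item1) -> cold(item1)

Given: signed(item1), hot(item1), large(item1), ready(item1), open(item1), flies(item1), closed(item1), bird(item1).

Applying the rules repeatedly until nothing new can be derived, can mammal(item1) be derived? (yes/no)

yes

Round 1 — (1), (2), (3), (9), (10), derive penguin(item1), stale(item1), swims(item1), valid(item1), metal(item1).
Round 2 — (4), (5), (7), (11), derive approved(item1), locked(item1), green(item1), red(item1).
Round 3 — (8), (15), derive active(item1), cold(item1).
Round 4 — (13), derive wooden(item1).
Round 5 — (12), derive mammal(item1).
mammal(item1) appears in round 5, so it is derivable.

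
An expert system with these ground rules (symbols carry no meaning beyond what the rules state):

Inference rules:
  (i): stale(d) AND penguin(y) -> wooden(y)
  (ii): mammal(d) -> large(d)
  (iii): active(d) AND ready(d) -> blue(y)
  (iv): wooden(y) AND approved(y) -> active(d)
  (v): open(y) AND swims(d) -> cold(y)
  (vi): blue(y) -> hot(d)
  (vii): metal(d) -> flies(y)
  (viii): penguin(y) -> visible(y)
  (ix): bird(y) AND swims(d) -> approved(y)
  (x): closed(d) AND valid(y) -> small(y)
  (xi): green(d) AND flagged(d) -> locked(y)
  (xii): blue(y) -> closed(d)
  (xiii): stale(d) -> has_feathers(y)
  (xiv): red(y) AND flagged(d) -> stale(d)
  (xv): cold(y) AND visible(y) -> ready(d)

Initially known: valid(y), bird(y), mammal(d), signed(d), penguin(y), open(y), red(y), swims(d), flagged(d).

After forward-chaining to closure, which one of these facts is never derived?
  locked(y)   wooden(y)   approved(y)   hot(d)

locked(y)

Round 1: (ii) [mammal(d) -> large(d)]; (v) [open(y) AND swims(d) -> cold(y)]; (viii) [penguin(y) -> visible(y)]; (ix) [bird(y) AND swims(d) -> approved(y)]; (xiv) [red(y) AND flagged(d) -> stale(d)]. Adds large(d), cold(y), visible(y), approved(y), stale(d).
Round 2: (i) [stale(d) AND penguin(y) -> wooden(y)]; (xiii) [stale(d) -> has_feathers(y)]; (xv) [cold(y) AND visible(y) -> ready(d)]. Adds wooden(y), has_feathers(y), ready(d).
Round 3: (iv) [wooden(y) AND approved(y) -> active(d)]. Adds active(d).
Round 4: (iii) [active(d) AND ready(d) -> blue(y)]. Adds blue(y).
Round 5: (vi) [blue(y) -> hot(d)]; (xii) [blue(y) -> closed(d)]. Adds hot(d), closed(d).
Round 6: (x) [closed(d) AND valid(y) -> small(y)]. Adds small(y).
Derived: hot(d) (round 5), approved(y) (round 1), wooden(y) (round 2). locked(y) never appears in any round.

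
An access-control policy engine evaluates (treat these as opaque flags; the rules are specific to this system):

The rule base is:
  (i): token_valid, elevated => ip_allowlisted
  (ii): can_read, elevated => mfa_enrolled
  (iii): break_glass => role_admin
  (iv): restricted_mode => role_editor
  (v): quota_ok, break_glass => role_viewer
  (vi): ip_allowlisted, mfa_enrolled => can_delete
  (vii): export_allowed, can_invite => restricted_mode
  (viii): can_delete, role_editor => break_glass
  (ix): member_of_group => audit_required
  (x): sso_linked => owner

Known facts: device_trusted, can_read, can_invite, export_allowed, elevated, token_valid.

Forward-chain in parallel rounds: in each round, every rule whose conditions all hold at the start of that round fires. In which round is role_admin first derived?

[1] (i) [token_valid, elevated => ip_allowlisted]; (ii) [can_read, elevated => mfa_enrolled]; (vii) [export_allowed, can_invite => restricted_mode]. ⇒ new: ip_allowlisted, mfa_enrolled, restricted_mode.
[2] (iv) [restricted_mode => role_editor]; (vi) [ip_allowlisted, mfa_enrolled => can_delete]. ⇒ new: role_editor, can_delete.
[3] (viii) [can_delete, role_editor => break_glass]. ⇒ new: break_glass.
[4] (iii) [break_glass => role_admin]. ⇒ new: role_admin.
role_admin first appears in round 4.

4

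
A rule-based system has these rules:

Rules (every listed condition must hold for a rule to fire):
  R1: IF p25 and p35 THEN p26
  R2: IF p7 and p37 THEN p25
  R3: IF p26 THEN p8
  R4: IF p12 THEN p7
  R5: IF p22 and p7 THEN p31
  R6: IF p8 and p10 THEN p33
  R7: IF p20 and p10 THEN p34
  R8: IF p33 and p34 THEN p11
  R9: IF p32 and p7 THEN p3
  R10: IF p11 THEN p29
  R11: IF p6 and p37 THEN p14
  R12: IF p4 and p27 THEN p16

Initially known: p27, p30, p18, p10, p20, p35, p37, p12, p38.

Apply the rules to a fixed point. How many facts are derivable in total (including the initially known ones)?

17

Round 1 — R4, R7, derive p7, p34.
Round 2 — R2, derive p25.
Round 3 — R1, derive p26.
Round 4 — R3, derive p8.
Round 5 — R6, derive p33.
Round 6 — R8, derive p11.
Round 7 — R10, derive p29.
Closure: {p10, p11, p12, p18, p20, p25, p26, p27, p29, p30, p33, p34, p35, p37, p38, p7, p8} — 17 facts.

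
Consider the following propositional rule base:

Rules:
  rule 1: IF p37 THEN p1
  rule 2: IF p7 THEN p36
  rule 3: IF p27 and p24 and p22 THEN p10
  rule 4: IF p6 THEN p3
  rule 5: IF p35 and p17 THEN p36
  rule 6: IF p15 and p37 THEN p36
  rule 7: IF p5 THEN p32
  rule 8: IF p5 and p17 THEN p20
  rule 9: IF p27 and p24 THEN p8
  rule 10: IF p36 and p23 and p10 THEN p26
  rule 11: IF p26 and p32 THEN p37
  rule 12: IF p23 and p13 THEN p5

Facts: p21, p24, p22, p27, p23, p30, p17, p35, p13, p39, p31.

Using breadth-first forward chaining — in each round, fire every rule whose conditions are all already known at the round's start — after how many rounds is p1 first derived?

Round 1 — rule 3, rule 5, rule 9, rule 12, derive p10, p36, p8, p5.
Round 2 — rule 7, rule 8, rule 10, derive p32, p20, p26.
Round 3 — rule 11, derive p37.
Round 4 — rule 1, derive p1.
p1 first appears in round 4.

4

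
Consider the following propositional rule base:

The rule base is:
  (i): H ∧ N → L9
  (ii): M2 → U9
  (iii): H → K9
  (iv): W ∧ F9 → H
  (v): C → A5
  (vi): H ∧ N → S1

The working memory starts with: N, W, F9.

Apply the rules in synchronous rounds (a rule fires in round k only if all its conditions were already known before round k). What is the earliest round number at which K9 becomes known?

2

Round 1: (iv) [W ∧ F9 → H]. New: H.
Round 2: (i) [H ∧ N → L9]; (iii) [H → K9]; (vi) [H ∧ N → S1]. New: L9, K9, S1.
K9 first appears in round 2.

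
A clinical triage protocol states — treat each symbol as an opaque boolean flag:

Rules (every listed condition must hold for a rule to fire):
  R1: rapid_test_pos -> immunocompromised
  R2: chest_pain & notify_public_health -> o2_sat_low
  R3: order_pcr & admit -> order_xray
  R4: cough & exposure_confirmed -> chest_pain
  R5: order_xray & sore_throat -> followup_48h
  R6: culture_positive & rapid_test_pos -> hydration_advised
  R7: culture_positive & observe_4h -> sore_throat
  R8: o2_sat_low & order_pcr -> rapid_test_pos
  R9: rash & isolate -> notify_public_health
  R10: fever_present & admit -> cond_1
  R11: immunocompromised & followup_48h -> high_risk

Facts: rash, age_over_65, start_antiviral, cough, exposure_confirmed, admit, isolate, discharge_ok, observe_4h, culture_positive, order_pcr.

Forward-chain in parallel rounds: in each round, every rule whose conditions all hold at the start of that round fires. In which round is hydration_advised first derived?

Round 1: R3 [order_pcr & admit -> order_xray]; R4 [cough & exposure_confirmed -> chest_pain]; R7 [culture_positive & observe_4h -> sore_throat]; R9 [rash & isolate -> notify_public_health]. Adds order_xray, chest_pain, sore_throat, notify_public_health.
Round 2: R2 [chest_pain & notify_public_health -> o2_sat_low]; R5 [order_xray & sore_throat -> followup_48h]. Adds o2_sat_low, followup_48h.
Round 3: R8 [o2_sat_low & order_pcr -> rapid_test_pos]. Adds rapid_test_pos.
Round 4: R1 [rapid_test_pos -> immunocompromised]; R6 [culture_positive & rapid_test_pos -> hydration_advised]. Adds immunocompromised, hydration_advised.
hydration_advised first appears in round 4.

4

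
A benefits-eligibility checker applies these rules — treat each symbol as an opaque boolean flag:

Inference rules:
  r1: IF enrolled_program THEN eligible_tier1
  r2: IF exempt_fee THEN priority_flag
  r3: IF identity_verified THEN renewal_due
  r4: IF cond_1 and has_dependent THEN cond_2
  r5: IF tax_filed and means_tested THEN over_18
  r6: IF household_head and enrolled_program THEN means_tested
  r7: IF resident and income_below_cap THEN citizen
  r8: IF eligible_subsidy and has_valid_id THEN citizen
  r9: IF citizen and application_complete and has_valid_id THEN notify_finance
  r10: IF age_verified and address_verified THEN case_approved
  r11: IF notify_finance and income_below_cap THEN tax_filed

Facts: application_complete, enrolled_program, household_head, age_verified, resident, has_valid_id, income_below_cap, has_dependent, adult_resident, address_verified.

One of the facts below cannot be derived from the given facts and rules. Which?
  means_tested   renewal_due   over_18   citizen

renewal_due

Round 1 fires r1, r6, r7, r10, giving eligible_tier1, means_tested, citizen, case_approved.
Round 2 fires r9, giving notify_finance.
Round 3 fires r11, giving tax_filed.
Round 4 fires r5, giving over_18.
Derived: over_18 (round 4), citizen (round 1), means_tested (round 1). renewal_due never appears in any round.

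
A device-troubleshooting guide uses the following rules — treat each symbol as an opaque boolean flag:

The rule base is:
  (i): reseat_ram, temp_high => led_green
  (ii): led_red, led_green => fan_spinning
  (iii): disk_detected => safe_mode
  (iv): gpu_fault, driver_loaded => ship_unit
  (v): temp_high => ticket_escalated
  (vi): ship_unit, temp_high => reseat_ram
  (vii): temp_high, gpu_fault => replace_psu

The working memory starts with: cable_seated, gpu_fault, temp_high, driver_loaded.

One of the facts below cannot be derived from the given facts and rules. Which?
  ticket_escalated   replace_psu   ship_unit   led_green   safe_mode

[1] (iv) [gpu_fault, driver_loaded => ship_unit]; (v) [temp_high => ticket_escalated]; (vii) [temp_high, gpu_fault => replace_psu]. ⇒ new: ship_unit, ticket_escalated, replace_psu.
[2] (vi) [ship_unit, temp_high => reseat_ram]. ⇒ new: reseat_ram.
[3] (i) [reseat_ram, temp_high => led_green]. ⇒ new: led_green.
Derived: led_green (round 3), replace_psu (round 1), ship_unit (round 1), ticket_escalated (round 1). safe_mode never appears in any round.

safe_mode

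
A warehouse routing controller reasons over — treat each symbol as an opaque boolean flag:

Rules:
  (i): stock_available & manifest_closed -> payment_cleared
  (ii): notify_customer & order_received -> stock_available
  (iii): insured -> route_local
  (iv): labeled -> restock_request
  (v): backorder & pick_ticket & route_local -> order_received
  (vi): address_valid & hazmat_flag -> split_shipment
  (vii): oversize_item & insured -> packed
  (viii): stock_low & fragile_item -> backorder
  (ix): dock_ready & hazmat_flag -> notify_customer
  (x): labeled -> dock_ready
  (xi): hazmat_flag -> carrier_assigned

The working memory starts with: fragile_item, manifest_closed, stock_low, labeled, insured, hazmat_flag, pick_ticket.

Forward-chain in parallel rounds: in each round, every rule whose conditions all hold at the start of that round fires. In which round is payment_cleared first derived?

Round 1 fires (iii), (iv), (viii), (x), (xi), giving route_local, restock_request, backorder, dock_ready, carrier_assigned.
Round 2 fires (v), (ix), giving order_received, notify_customer.
Round 3 fires (ii), giving stock_available.
Round 4 fires (i), giving payment_cleared.
payment_cleared first appears in round 4.

4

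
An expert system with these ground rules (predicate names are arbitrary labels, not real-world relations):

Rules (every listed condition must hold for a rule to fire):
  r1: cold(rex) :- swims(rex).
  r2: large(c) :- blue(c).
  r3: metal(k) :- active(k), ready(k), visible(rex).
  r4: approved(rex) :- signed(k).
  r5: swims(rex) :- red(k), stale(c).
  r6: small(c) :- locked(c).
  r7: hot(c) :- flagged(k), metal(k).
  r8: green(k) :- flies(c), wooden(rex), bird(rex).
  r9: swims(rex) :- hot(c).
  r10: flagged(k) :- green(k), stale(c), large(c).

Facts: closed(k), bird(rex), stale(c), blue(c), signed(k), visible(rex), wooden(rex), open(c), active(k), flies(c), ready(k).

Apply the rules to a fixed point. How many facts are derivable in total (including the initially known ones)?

19

[1] r2 [large(c) :- blue(c).]; r3 [metal(k) :- active(k), ready(k), visible(rex).]; r4 [approved(rex) :- signed(k).]; r8 [green(k) :- flies(c), wooden(rex), bird(rex).]. ⇒ new: large(c), metal(k), approved(rex), green(k).
[2] r10 [flagged(k) :- green(k), stale(c), large(c).]. ⇒ new: flagged(k).
[3] r7 [hot(c) :- flagged(k), metal(k).]. ⇒ new: hot(c).
[4] r9 [swims(rex) :- hot(c).]. ⇒ new: swims(rex).
[5] r1 [cold(rex) :- swims(rex).]. ⇒ new: cold(rex).
Closure: {active(k), approved(rex), bird(rex), blue(c), closed(k), cold(rex), flagged(k), flies(c), green(k), hot(c), large(c), metal(k), open(c), ready(k), signed(k), stale(c), swims(rex), visible(rex), wooden(rex)} — 19 facts.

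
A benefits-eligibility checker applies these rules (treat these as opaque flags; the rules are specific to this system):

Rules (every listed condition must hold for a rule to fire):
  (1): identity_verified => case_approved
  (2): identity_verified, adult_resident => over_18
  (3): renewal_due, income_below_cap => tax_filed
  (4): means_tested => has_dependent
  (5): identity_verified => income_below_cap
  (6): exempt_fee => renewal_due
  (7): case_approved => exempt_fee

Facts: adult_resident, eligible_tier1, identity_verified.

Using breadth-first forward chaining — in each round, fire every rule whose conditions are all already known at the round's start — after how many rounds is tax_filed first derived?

Round 1: (1) [identity_verified => case_approved]; (2) [identity_verified, adult_resident => over_18]; (5) [identity_verified => income_below_cap]. New: case_approved, over_18, income_below_cap.
Round 2: (7) [case_approved => exempt_fee]. New: exempt_fee.
Round 3: (6) [exempt_fee => renewal_due]. New: renewal_due.
Round 4: (3) [renewal_due, income_below_cap => tax_filed]. New: tax_filed.
tax_filed first appears in round 4.

4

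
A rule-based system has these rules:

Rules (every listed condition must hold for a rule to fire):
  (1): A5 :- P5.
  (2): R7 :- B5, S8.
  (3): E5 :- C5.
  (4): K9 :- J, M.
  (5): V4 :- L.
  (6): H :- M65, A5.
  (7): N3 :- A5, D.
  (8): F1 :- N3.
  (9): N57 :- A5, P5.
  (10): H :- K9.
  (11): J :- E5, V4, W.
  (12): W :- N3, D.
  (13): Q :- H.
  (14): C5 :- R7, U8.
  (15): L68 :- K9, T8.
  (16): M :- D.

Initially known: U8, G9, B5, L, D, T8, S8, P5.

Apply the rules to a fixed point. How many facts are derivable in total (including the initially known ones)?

Round 1 — (1), (2), (5), (16), derive A5, R7, V4, M.
Round 2 — (7), (9), (14), derive N3, N57, C5.
Round 3 — (3), (8), (12), derive E5, F1, W.
Round 4 — (11), derive J.
Round 5 — (4), derive K9.
Round 6 — (10), (15), derive H, L68.
Round 7 — (13), derive Q.
Closure: {A5, B5, C5, D, E5, F1, G9, H, J, K9, L, L68, M, N3, N57, P5, Q, R7, S8, T8, U8, V4, W} — 23 facts.

23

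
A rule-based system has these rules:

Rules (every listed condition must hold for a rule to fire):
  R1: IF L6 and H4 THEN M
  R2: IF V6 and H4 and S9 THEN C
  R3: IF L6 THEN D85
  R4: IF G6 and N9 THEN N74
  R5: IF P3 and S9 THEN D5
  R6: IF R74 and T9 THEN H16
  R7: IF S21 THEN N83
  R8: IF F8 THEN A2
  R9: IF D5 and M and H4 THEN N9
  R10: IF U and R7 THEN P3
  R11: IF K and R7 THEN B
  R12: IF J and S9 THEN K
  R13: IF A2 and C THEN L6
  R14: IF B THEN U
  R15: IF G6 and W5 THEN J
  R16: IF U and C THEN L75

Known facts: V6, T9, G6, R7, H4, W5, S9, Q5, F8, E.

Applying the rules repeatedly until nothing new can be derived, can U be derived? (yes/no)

yes

[1] R2 [IF V6 and H4 and S9 THEN C]; R8 [IF F8 THEN A2]; R15 [IF G6 and W5 THEN J]. ⇒ new: C, A2, J.
[2] R12 [IF J and S9 THEN K]; R13 [IF A2 and C THEN L6]. ⇒ new: K, L6.
[3] R1 [IF L6 and H4 THEN M]; R3 [IF L6 THEN D85]; R11 [IF K and R7 THEN B]. ⇒ new: M, D85, B.
[4] R14 [IF B THEN U]. ⇒ new: U.
[5] R10 [IF U and R7 THEN P3]; R16 [IF U and C THEN L75]. ⇒ new: P3, L75.
[6] R5 [IF P3 and S9 THEN D5]. ⇒ new: D5.
[7] R9 [IF D5 and M and H4 THEN N9]. ⇒ new: N9.
[8] R4 [IF G6 and N9 THEN N74]. ⇒ new: N74.
U appears in round 4, so it is derivable.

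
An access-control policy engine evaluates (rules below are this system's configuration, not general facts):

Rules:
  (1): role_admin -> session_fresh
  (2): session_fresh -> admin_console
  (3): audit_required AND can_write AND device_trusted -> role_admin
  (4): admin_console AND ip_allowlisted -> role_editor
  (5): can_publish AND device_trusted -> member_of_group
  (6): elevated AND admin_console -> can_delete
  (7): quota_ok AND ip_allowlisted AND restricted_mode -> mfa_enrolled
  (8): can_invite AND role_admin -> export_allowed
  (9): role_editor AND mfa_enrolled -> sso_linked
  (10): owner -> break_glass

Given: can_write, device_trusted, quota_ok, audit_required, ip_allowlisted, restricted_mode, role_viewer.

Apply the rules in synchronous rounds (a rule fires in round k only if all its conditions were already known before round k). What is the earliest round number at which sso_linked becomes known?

Round 1 fires (3), (7), giving role_admin, mfa_enrolled.
Round 2 fires (1), giving session_fresh.
Round 3 fires (2), giving admin_console.
Round 4 fires (4), giving role_editor.
Round 5 fires (9), giving sso_linked.
sso_linked first appears in round 5.

5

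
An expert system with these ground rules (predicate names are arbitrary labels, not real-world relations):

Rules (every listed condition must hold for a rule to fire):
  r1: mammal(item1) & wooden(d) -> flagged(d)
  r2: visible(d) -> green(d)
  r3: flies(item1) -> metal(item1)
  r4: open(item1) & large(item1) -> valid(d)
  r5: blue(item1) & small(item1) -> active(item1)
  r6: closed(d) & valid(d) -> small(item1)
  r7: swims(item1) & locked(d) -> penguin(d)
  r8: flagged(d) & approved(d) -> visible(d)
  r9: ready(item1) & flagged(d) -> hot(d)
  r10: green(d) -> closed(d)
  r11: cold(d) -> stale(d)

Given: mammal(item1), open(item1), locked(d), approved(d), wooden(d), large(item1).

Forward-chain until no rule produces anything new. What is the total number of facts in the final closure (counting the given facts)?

[1] r1 [mammal(item1) & wooden(d) -> flagged(d)]; r4 [open(item1) & large(item1) -> valid(d)]. ⇒ new: flagged(d), valid(d).
[2] r8 [flagged(d) & approved(d) -> visible(d)]. ⇒ new: visible(d).
[3] r2 [visible(d) -> green(d)]. ⇒ new: green(d).
[4] r10 [green(d) -> closed(d)]. ⇒ new: closed(d).
[5] r6 [closed(d) & valid(d) -> small(item1)]. ⇒ new: small(item1).
Closure: {approved(d), closed(d), flagged(d), green(d), large(item1), locked(d), mammal(item1), open(item1), small(item1), valid(d), visible(d), wooden(d)} — 12 facts.

12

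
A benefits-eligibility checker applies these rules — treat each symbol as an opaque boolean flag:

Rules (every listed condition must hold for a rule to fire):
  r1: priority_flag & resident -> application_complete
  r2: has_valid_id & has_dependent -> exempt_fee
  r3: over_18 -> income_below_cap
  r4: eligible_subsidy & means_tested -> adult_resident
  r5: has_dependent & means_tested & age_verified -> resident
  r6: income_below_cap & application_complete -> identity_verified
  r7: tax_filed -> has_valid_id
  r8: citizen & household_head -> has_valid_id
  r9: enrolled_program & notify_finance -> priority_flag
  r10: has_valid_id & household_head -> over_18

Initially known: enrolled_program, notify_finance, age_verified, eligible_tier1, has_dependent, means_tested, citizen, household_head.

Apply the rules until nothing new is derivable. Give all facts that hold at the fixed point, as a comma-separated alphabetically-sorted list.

Round 1 — r5, r8, r9, derive resident, has_valid_id, priority_flag.
Round 2 — r1, r2, r10, derive application_complete, exempt_fee, over_18.
Round 3 — r3, derive income_below_cap.
Round 4 — r6, derive identity_verified.

age_verified, application_complete, citizen, eligible_tier1, enrolled_program, exempt_fee, has_dependent, has_valid_id, household_head, identity_verified, income_below_cap, means_tested, notify_finance, over_18, priority_flag, resident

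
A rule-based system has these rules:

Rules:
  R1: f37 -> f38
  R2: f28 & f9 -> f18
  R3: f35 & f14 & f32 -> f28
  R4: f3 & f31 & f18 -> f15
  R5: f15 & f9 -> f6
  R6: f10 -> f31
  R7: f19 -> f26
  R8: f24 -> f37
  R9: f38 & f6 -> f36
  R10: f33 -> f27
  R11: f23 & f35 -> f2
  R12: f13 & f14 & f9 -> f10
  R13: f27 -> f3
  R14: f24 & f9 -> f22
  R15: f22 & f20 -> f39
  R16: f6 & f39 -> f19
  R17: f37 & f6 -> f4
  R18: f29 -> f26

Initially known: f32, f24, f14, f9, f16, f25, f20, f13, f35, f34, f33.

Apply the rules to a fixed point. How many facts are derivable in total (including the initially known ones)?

Round 1: R3 [f35 & f14 & f32 -> f28]; R8 [f24 -> f37]; R10 [f33 -> f27]; R12 [f13 & f14 & f9 -> f10]; R14 [f24 & f9 -> f22]. New: f28, f37, f27, f10, f22.
Round 2: R1 [f37 -> f38]; R2 [f28 & f9 -> f18]; R6 [f10 -> f31]; R13 [f27 -> f3]; R15 [f22 & f20 -> f39]. New: f38, f18, f31, f3, f39.
Round 3: R4 [f3 & f31 & f18 -> f15]. New: f15.
Round 4: R5 [f15 & f9 -> f6]. New: f6.
Round 5: R9 [f38 & f6 -> f36]; R16 [f6 & f39 -> f19]; R17 [f37 & f6 -> f4]. New: f36, f19, f4.
Round 6: R7 [f19 -> f26]. New: f26.
Closure: {f10, f13, f14, f15, f16, f18, f19, f20, f22, f24, f25, f26, f27, f28, f3, f31, f32, f33, f34, f35, f36, f37, f38, f39, f4, f6, f9} — 27 facts.

27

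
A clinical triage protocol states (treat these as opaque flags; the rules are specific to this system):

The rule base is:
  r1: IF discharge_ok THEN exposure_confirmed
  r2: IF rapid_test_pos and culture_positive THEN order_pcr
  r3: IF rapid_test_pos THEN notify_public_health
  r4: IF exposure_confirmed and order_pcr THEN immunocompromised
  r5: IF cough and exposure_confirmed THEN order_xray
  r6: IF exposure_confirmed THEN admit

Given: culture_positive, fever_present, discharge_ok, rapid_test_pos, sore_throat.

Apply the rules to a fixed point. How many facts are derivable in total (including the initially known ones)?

10

Round 1: r1 [IF discharge_ok THEN exposure_confirmed]; r2 [IF rapid_test_pos and culture_positive THEN order_pcr]; r3 [IF rapid_test_pos THEN notify_public_health]. New: exposure_confirmed, order_pcr, notify_public_health.
Round 2: r4 [IF exposure_confirmed and order_pcr THEN immunocompromised]; r6 [IF exposure_confirmed THEN admit]. New: immunocompromised, admit.
Closure: {admit, culture_positive, discharge_ok, exposure_confirmed, fever_present, immunocompromised, notify_public_health, order_pcr, rapid_test_pos, sore_throat} — 10 facts.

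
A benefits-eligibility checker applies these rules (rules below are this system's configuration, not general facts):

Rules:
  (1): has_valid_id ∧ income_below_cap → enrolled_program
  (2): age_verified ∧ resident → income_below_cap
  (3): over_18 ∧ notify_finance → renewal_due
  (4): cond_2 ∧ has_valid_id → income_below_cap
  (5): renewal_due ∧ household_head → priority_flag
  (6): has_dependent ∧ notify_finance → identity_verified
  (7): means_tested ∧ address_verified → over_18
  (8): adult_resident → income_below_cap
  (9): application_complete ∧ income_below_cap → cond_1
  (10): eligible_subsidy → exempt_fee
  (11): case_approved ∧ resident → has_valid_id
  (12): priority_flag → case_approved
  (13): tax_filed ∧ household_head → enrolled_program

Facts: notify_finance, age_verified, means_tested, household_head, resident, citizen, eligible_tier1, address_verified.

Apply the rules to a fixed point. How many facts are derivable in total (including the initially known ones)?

15

Round 1 fires (2), (7), giving income_below_cap, over_18.
Round 2 fires (3), giving renewal_due.
Round 3 fires (5), giving priority_flag.
Round 4 fires (12), giving case_approved.
Round 5 fires (11), giving has_valid_id.
Round 6 fires (1), giving enrolled_program.
Closure: {address_verified, age_verified, case_approved, citizen, eligible_tier1, enrolled_program, has_valid_id, household_head, income_below_cap, means_tested, notify_finance, over_18, priority_flag, renewal_due, resident} — 15 facts.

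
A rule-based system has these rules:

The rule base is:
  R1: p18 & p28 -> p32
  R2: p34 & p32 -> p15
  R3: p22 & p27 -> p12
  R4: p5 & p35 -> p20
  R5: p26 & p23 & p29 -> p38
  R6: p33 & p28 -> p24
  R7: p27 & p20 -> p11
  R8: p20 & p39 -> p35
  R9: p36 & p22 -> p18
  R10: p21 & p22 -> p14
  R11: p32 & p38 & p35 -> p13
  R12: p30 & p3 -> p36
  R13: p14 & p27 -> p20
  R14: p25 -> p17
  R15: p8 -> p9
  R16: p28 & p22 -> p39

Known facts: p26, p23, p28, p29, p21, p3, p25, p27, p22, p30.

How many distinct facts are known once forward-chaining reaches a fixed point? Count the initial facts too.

Round 1 — R3, R5, R10, R12, R14, R16, derive p12, p38, p14, p36, p17, p39.
Round 2 — R9, R13, derive p18, p20.
Round 3 — R1, R7, R8, derive p32, p11, p35.
Round 4 — R11, derive p13.
Closure: {p11, p12, p13, p14, p17, p18, p20, p21, p22, p23, p25, p26, p27, p28, p29, p3, p30, p32, p35, p36, p38, p39} — 22 facts.

22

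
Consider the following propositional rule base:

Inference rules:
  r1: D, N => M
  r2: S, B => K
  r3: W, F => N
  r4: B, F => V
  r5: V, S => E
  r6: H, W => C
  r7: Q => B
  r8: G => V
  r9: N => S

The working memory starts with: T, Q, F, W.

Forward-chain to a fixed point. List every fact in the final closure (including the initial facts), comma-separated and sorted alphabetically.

B, E, F, K, N, Q, S, T, V, W

Round 1 fires r3, r7, giving N, B.
Round 2 fires r4, r9, giving V, S.
Round 3 fires r2, r5, giving K, E.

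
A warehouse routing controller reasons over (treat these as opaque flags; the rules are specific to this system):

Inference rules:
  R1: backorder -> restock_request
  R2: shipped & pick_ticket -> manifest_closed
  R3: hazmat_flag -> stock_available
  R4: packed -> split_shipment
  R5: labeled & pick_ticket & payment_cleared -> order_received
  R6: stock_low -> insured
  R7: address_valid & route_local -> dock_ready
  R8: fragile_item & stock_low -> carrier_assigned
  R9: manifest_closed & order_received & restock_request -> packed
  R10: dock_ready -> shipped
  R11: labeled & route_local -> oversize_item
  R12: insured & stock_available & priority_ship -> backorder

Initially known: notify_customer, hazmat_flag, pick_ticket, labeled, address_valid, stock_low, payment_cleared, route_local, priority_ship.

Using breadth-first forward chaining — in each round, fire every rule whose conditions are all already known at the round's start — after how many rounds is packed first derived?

4

Round 1 fires R3, R5, R6, R7, R11, giving stock_available, order_received, insured, dock_ready, oversize_item.
Round 2 fires R10, R12, giving shipped, backorder.
Round 3 fires R1, R2, giving restock_request, manifest_closed.
Round 4 fires R9, giving packed.
packed first appears in round 4.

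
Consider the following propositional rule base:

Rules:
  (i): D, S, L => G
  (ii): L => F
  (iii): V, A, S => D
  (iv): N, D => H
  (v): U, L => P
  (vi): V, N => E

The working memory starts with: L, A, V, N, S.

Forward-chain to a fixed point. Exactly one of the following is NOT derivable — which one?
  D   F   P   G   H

P

[1] (ii) [L => F]; (iii) [V, A, S => D]; (vi) [V, N => E]. ⇒ new: F, D, E.
[2] (i) [D, S, L => G]; (iv) [N, D => H]. ⇒ new: G, H.
Derived: D (round 1), H (round 2), G (round 2), F (round 1). P never appears in any round.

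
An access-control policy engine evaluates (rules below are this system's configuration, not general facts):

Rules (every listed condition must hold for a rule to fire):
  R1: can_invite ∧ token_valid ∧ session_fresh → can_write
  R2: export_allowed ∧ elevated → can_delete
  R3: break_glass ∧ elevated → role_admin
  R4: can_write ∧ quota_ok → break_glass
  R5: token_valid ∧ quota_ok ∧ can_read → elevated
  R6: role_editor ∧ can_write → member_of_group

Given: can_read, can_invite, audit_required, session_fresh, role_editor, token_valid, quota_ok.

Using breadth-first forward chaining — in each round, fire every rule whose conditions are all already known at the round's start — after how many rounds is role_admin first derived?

3

Round 1 fires R1, R5, giving can_write, elevated.
Round 2 fires R4, R6, giving break_glass, member_of_group.
Round 3 fires R3, giving role_admin.
role_admin first appears in round 3.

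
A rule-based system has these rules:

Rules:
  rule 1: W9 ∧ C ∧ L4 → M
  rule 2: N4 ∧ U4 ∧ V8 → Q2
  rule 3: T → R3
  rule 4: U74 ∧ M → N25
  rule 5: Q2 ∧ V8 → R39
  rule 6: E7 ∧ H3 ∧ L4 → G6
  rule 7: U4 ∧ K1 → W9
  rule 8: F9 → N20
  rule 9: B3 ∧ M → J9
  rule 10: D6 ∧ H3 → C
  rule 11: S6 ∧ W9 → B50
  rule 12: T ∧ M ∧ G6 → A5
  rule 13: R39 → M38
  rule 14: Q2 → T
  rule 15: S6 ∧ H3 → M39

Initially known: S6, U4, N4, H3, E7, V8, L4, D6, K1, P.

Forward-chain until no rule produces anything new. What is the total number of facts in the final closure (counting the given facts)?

Round 1 fires rule 2, rule 6, rule 7, rule 10, rule 15, giving Q2, G6, W9, C, M39.
Round 2 fires rule 1, rule 5, rule 11, rule 14, giving M, R39, B50, T.
Round 3 fires rule 3, rule 12, rule 13, giving R3, A5, M38.
Closure: {A5, B50, C, D6, E7, G6, H3, K1, L4, M, M38, M39, N4, P, Q2, R3, R39, S6, T, U4, V8, W9} — 22 facts.

22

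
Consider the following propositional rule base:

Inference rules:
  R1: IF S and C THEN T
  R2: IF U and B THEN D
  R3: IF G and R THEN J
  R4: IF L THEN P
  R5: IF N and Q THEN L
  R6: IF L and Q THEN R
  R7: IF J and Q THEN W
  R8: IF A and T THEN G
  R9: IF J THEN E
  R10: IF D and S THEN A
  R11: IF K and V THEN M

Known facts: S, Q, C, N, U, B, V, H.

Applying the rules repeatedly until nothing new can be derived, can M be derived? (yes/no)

Round 1: R1 [IF S and C THEN T]; R2 [IF U and B THEN D]; R5 [IF N and Q THEN L]. New: T, D, L.
Round 2: R4 [IF L THEN P]; R6 [IF L and Q THEN R]; R10 [IF D and S THEN A]. New: P, R, A.
Round 3: R8 [IF A and T THEN G]. New: G.
Round 4: R3 [IF G and R THEN J]. New: J.
Round 5: R7 [IF J and Q THEN W]; R9 [IF J THEN E]. New: W, E.
Fixed point reached. M is concluded only by R11; R11 needs K (never derived).

no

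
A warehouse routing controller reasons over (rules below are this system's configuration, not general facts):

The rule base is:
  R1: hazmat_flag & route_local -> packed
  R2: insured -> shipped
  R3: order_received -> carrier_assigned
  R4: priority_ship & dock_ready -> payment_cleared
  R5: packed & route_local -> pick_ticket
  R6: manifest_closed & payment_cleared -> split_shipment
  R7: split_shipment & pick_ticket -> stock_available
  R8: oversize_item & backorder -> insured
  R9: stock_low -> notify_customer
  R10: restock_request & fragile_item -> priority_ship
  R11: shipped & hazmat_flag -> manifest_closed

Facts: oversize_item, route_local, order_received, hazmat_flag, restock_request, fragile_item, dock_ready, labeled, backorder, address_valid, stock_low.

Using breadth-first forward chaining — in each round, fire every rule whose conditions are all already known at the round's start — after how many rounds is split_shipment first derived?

4

Round 1 — R1, R3, R8, R9, R10, derive packed, carrier_assigned, insured, notify_customer, priority_ship.
Round 2 — R2, R4, R5, derive shipped, payment_cleared, pick_ticket.
Round 3 — R11, derive manifest_closed.
Round 4 — R6, derive split_shipment.
split_shipment first appears in round 4.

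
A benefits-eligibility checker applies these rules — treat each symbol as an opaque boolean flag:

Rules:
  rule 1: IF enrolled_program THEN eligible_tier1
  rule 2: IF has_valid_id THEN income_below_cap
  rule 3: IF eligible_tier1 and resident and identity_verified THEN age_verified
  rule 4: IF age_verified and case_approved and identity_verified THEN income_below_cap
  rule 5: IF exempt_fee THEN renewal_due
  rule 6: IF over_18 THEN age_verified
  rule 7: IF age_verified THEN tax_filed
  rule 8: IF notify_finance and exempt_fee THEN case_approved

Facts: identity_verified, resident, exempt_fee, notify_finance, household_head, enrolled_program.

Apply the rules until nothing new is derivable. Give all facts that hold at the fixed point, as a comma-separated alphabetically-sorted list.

age_verified, case_approved, eligible_tier1, enrolled_program, exempt_fee, household_head, identity_verified, income_below_cap, notify_finance, renewal_due, resident, tax_filed

[1] rule 1 [IF enrolled_program THEN eligible_tier1]; rule 5 [IF exempt_fee THEN renewal_due]; rule 8 [IF notify_finance and exempt_fee THEN case_approved]. ⇒ new: eligible_tier1, renewal_due, case_approved.
[2] rule 3 [IF eligible_tier1 and resident and identity_verified THEN age_verified]. ⇒ new: age_verified.
[3] rule 4 [IF age_verified and case_approved and identity_verified THEN income_below_cap]; rule 7 [IF age_verified THEN tax_filed]. ⇒ new: income_below_cap, tax_filed.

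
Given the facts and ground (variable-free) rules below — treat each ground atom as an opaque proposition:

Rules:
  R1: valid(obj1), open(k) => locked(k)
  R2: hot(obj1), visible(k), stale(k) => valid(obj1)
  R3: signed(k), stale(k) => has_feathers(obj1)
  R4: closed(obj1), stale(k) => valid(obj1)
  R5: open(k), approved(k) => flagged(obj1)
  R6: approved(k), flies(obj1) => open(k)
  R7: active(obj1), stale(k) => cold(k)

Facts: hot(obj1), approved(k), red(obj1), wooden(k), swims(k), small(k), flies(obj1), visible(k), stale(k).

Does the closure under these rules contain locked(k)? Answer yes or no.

yes

[1] R2 [hot(obj1), visible(k), stale(k) => valid(obj1)]; R6 [approved(k), flies(obj1) => open(k)]. ⇒ new: valid(obj1), open(k).
[2] R1 [valid(obj1), open(k) => locked(k)]; R5 [open(k), approved(k) => flagged(obj1)]. ⇒ new: locked(k), flagged(obj1).
locked(k) appears in round 2, so it is derivable.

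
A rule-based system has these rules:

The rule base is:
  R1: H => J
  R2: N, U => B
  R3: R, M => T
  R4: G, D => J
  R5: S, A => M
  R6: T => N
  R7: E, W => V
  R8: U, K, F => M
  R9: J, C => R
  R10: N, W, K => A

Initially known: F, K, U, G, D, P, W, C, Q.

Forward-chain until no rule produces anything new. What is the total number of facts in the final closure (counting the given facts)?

[1] R4 [G, D => J]; R8 [U, K, F => M]. ⇒ new: J, M.
[2] R9 [J, C => R]. ⇒ new: R.
[3] R3 [R, M => T]. ⇒ new: T.
[4] R6 [T => N]. ⇒ new: N.
[5] R2 [N, U => B]; R10 [N, W, K => A]. ⇒ new: B, A.
Closure: {A, B, C, D, F, G, J, K, M, N, P, Q, R, T, U, W} — 16 facts.

16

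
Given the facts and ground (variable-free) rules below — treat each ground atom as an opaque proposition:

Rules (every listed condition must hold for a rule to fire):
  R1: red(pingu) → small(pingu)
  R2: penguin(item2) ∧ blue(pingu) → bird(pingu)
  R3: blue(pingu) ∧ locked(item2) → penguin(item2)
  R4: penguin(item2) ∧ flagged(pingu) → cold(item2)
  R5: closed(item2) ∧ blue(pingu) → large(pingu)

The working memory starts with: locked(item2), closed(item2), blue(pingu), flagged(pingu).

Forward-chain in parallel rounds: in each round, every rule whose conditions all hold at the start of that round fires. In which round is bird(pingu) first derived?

2

Round 1 fires R3, R5, giving penguin(item2), large(pingu).
Round 2 fires R2, R4, giving bird(pingu), cold(item2).
bird(pingu) first appears in round 2.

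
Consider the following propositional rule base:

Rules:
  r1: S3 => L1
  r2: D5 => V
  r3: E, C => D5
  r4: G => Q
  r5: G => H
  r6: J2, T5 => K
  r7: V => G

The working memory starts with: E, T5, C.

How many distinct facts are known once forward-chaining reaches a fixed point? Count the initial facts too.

8

Round 1: r3 [E, C => D5]. Adds D5.
Round 2: r2 [D5 => V]. Adds V.
Round 3: r7 [V => G]. Adds G.
Round 4: r4 [G => Q]; r5 [G => H]. Adds Q, H.
Closure: {C, D5, E, G, H, Q, T5, V} — 8 facts.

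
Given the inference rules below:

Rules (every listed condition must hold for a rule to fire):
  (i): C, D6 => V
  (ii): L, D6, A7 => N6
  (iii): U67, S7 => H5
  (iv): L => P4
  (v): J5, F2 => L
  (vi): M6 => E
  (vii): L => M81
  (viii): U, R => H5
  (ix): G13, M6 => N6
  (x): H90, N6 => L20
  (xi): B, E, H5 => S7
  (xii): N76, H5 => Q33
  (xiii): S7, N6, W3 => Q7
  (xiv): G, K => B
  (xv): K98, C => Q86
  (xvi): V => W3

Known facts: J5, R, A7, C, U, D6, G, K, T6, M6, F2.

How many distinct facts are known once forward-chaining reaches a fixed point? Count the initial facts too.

22

[1] (i) [C, D6 => V]; (v) [J5, F2 => L]; (vi) [M6 => E]; (viii) [U, R => H5]; (xiv) [G, K => B]. ⇒ new: V, L, E, H5, B.
[2] (ii) [L, D6, A7 => N6]; (iv) [L => P4]; (vii) [L => M81]; (xi) [B, E, H5 => S7]; (xvi) [V => W3]. ⇒ new: N6, P4, M81, S7, W3.
[3] (xiii) [S7, N6, W3 => Q7]. ⇒ new: Q7.
Closure: {A7, B, C, D6, E, F2, G, H5, J5, K, L, M6, M81, N6, P4, Q7, R, S7, T6, U, V, W3} — 22 facts.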